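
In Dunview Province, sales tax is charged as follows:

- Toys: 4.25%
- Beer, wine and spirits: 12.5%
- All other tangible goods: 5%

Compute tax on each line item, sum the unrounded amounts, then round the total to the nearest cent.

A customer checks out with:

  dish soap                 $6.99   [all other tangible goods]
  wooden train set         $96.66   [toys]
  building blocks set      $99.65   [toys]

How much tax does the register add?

$8.69

Dish soap $6.99: all other tangible goods → 5% → $0.3495
Wooden train set $96.66: toys → 4.25% → $4.10805
Building blocks set $99.65: toys → 4.25% → $4.235125
Unrounded tax sum = $8.692675 → $8.69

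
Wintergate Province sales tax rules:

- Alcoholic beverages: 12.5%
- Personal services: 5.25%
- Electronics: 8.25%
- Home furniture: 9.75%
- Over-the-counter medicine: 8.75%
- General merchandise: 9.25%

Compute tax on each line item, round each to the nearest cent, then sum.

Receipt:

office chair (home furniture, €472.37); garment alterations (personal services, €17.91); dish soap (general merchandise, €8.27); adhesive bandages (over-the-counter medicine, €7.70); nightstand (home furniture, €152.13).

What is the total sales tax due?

€63.26

Office chair €472.37: home furniture → 9.75% → €46.06
Garment alterations €17.91: personal services → 5.25% → €0.94
Dish soap €8.27: general merchandise → 9.25% → €0.76
Adhesive bandages €7.70: over-the-counter medicine → 8.75% → €0.67
Nightstand €152.13: home furniture → 9.75% → €14.83
Total tax = €46.06 + €0.94 + €0.76 + €0.67 + €14.83 = €63.26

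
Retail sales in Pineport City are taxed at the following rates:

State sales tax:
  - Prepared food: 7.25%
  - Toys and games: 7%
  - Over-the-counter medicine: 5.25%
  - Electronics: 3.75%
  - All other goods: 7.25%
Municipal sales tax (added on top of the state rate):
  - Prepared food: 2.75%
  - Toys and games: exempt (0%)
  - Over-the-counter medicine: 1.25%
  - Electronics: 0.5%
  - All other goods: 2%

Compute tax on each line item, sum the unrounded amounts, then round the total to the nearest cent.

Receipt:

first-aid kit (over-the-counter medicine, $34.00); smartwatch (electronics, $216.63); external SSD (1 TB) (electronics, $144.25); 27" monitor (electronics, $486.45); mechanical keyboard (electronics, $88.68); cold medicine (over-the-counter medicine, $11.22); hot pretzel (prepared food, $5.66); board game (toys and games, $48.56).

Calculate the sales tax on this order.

First-aid kit $34.00: over-the-counter medicine → 5.25% + 1.25% municipal = 6.5% → $2.21
Smartwatch $216.63: electronics → 3.75% + 0.5% municipal = 4.25% → $9.206775
External SSD (1 TB) $144.25: electronics → 3.75% + 0.5% municipal = 4.25% → $6.130625
27" monitor $486.45: electronics → 3.75% + 0.5% municipal = 4.25% → $20.674125
Mechanical keyboard $88.68: electronics → 3.75% + 0.5% municipal = 4.25% → $3.7689
Cold medicine $11.22: over-the-counter medicine → 5.25% + 1.25% municipal = 6.5% → $0.7293
Hot pretzel $5.66: prepared food → 7.25% + 2.75% municipal = 10% → $0.566
Board game $48.56: toys and games → 7% + 0% municipal = 7% → $3.3992
Unrounded tax sum = $46.684925 → $46.68

$46.68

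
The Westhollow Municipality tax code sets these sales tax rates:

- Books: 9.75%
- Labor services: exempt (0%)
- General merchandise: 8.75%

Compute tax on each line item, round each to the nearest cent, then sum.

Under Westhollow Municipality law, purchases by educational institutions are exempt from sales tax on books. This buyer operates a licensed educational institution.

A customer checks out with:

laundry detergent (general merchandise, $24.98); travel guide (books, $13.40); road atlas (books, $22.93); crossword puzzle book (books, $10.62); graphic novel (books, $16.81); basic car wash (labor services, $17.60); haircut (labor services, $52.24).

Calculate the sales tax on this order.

$2.19

Laundry detergent $24.98: general merchandise → 8.75% → $2.19
Travel guide $13.40: books, buyer-exempt → 0% → $0.00
Road atlas $22.93: books, buyer-exempt → 0% → $0.00
Crossword puzzle book $10.62: books, buyer-exempt → 0% → $0.00
Graphic novel $16.81: books, buyer-exempt → 0% → $0.00
Basic car wash $17.60: labor services → 0% → $0.00
Haircut $52.24: labor services → 0% → $0.00
Total tax = $2.19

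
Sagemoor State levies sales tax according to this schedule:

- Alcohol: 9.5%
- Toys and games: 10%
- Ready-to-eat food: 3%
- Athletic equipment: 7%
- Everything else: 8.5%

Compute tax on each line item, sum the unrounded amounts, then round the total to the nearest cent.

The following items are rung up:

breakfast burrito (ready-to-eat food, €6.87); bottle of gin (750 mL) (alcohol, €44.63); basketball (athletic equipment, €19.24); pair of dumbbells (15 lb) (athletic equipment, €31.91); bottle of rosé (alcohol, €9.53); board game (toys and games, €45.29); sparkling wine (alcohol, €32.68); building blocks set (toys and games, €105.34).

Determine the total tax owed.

Breakfast burrito €6.87: ready-to-eat food → 3% → €0.2061
Bottle of gin (750 mL) €44.63: alcohol → 9.5% → €4.23985
Basketball €19.24: athletic equipment → 7% → €1.3468
Pair of dumbbells (15 lb) €31.91: athletic equipment → 7% → €2.2337
Bottle of rosé €9.53: alcohol → 9.5% → €0.90535
Board game €45.29: toys and games → 10% → €4.529
Sparkling wine €32.68: alcohol → 9.5% → €3.1046
Building blocks set €105.34: toys and games → 10% → €10.534
Unrounded tax sum = €27.0994 → €27.10

€27.10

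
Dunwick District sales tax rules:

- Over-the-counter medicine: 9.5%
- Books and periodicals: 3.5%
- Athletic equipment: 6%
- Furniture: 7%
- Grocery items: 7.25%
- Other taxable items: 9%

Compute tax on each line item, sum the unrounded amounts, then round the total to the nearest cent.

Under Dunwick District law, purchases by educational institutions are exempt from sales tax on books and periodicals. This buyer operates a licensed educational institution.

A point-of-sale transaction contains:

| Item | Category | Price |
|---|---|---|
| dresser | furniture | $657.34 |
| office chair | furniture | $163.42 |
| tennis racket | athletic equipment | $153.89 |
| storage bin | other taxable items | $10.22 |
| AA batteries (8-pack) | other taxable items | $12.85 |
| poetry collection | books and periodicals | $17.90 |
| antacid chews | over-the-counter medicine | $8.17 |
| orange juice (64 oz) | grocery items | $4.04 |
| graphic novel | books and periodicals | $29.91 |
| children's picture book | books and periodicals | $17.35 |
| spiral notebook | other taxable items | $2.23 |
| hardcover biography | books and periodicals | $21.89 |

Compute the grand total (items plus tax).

Dresser $657.34: furniture → 7% → $46.0138
Office chair $163.42: furniture → 7% → $11.4394
Tennis racket $153.89: athletic equipment → 6% → $9.2334
Storage bin $10.22: other taxable items → 9% → $0.9198
AA batteries (8-pack) $12.85: other taxable items → 9% → $1.1565
Poetry collection $17.90: books and periodicals, buyer-exempt → 0% → $0.00
Antacid chews $8.17: over-the-counter medicine → 9.5% → $0.77615
Orange juice (64 oz) $4.04: grocery items → 7.25% → $0.2929
Graphic novel $29.91: books and periodicals, buyer-exempt → 0% → $0.00
Children's picture book $17.35: books and periodicals, buyer-exempt → 0% → $0.00
Spiral notebook $2.23: other taxable items → 9% → $0.2007
Hardcover biography $21.89: books and periodicals, buyer-exempt → 0% → $0.00
Subtotal = $1099.21; unrounded tax = $70.03265 → $70.03; total due = $1169.24

$1169.24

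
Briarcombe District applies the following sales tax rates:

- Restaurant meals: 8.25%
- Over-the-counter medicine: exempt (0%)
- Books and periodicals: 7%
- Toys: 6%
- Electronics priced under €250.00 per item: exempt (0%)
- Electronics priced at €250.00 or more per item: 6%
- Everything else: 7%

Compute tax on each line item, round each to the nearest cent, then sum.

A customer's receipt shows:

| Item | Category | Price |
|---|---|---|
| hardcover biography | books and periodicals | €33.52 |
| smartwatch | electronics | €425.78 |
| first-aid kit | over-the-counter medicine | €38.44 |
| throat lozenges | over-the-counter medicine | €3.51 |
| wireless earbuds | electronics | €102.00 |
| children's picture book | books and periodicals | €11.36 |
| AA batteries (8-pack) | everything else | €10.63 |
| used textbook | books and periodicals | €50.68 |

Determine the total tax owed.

€32.99

Hardcover biography €33.52: books and periodicals → 7% → €2.35
Smartwatch €425.78: electronics, €250.00 or more → 6% → €25.55
First-aid kit €38.44: over-the-counter medicine → 0% → €0.00
Throat lozenges €3.51: over-the-counter medicine → 0% → €0.00
Wireless earbuds €102.00: electronics, under €250.00 → 0% → €0.00
Children's picture book €11.36: books and periodicals → 7% → €0.80
AA batteries (8-pack) €10.63: everything else → 7% → €0.74
Used textbook €50.68: books and periodicals → 7% → €3.55
Total tax = €2.35 + €25.55 + €0.80 + €0.74 + €3.55 = €32.99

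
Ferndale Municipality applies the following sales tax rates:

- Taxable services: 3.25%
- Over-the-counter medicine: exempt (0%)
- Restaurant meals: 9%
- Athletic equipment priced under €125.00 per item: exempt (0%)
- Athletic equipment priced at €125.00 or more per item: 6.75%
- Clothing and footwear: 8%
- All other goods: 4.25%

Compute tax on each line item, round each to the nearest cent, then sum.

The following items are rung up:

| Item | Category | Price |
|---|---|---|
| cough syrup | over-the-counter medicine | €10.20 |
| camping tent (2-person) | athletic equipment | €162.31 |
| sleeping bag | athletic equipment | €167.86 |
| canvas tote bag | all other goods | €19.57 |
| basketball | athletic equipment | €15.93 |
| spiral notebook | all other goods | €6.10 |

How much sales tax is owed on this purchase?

Cough syrup €10.20: over-the-counter medicine → 0% → €0.00
Camping tent (2-person) €162.31: athletic equipment, €125.00 or more → 6.75% → €10.96
Sleeping bag €167.86: athletic equipment, €125.00 or more → 6.75% → €11.33
Canvas tote bag €19.57: all other goods → 4.25% → €0.83
Basketball €15.93: athletic equipment, under €125.00 → 0% → €0.00
Spiral notebook €6.10: all other goods → 4.25% → €0.26
Total tax = €10.96 + €11.33 + €0.83 + €0.26 = €23.38

€23.38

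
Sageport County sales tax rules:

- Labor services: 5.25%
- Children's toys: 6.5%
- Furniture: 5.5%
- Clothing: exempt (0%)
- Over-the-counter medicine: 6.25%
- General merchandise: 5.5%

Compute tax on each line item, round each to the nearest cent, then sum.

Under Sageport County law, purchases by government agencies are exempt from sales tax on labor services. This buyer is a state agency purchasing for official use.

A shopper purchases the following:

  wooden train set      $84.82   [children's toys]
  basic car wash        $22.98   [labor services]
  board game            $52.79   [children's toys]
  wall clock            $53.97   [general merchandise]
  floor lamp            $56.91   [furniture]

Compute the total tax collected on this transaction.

Wooden train set $84.82: children's toys → 6.5% → $5.51
Basic car wash $22.98: labor services, buyer-exempt → 0% → $0.00
Board game $52.79: children's toys → 6.5% → $3.43
Wall clock $53.97: general merchandise → 5.5% → $2.97
Floor lamp $56.91: furniture → 5.5% → $3.13
Total tax = $5.51 + $3.43 + $2.97 + $3.13 = $15.04

$15.04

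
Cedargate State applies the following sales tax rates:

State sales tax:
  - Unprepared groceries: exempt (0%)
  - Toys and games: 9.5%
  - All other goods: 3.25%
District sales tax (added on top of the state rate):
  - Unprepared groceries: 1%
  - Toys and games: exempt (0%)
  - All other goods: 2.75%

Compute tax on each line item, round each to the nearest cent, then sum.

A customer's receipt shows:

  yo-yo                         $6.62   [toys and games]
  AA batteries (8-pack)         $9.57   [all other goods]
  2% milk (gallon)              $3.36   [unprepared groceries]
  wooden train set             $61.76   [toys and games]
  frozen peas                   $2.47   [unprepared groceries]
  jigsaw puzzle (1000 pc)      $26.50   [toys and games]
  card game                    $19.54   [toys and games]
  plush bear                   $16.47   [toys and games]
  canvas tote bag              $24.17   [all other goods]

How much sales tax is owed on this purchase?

$14.51

Yo-yo $6.62: toys and games → 9.5% + 0% district = 9.5% → $0.63
AA batteries (8-pack) $9.57: all other goods → 3.25% + 2.75% district = 6% → $0.57
2% milk (gallon) $3.36: unprepared groceries → 0% + 1% district = 1% → $0.03
Wooden train set $61.76: toys and games → 9.5% + 0% district = 9.5% → $5.87
Frozen peas $2.47: unprepared groceries → 0% + 1% district = 1% → $0.02
Jigsaw puzzle (1000 pc) $26.50: toys and games → 9.5% + 0% district = 9.5% → $2.52
Card game $19.54: toys and games → 9.5% + 0% district = 9.5% → $1.86
Plush bear $16.47: toys and games → 9.5% + 0% district = 9.5% → $1.56
Canvas tote bag $24.17: all other goods → 3.25% + 2.75% district = 6% → $1.45
Total tax = $0.63 + $0.57 + $0.03 + $5.87 + $0.02 + $2.52 + $1.86 + $1.56 + $1.45 = $14.51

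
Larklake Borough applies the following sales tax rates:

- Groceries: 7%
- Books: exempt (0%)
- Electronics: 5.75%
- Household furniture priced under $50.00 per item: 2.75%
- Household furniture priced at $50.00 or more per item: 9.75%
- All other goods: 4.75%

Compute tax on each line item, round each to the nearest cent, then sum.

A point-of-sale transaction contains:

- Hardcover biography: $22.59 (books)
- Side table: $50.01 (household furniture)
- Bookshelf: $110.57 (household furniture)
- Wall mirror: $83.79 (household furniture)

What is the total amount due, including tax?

Hardcover biography $22.59: books → 0% → $0.00
Side table $50.01: household furniture, $50.00 or more → 9.75% → $4.88
Bookshelf $110.57: household furniture, $50.00 or more → 9.75% → $10.78
Wall mirror $83.79: household furniture, $50.00 or more → 9.75% → $8.17
Subtotal = $266.96; tax = $23.83; total due = $290.79

$290.79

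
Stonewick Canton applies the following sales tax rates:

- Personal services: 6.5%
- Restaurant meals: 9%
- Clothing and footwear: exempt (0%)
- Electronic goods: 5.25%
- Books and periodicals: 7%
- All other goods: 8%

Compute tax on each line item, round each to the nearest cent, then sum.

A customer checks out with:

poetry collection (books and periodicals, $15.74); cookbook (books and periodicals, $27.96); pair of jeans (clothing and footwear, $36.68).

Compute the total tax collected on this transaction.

Poetry collection $15.74: books and periodicals → 7% → $1.10
Cookbook $27.96: books and periodicals → 7% → $1.96
Pair of jeans $36.68: clothing and footwear → 0% → $0.00
Total tax = $1.10 + $1.96 = $3.06

$3.06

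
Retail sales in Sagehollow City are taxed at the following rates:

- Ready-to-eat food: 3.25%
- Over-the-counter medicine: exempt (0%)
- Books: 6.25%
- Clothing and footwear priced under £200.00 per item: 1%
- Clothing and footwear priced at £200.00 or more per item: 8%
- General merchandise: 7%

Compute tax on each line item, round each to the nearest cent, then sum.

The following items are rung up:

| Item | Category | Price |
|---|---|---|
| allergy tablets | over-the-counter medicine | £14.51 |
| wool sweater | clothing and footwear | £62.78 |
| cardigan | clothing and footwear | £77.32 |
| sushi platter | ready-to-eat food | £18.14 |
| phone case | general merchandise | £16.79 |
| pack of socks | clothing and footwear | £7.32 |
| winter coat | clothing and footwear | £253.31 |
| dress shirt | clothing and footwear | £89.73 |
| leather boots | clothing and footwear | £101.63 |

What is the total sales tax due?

Allergy tablets £14.51: over-the-counter medicine → 0% → £0.00
Wool sweater £62.78: clothing and footwear, under £200.00 → 1% → £0.63
Cardigan £77.32: clothing and footwear, under £200.00 → 1% → £0.77
Sushi platter £18.14: ready-to-eat food → 3.25% → £0.59
Phone case £16.79: general merchandise → 7% → £1.18
Pack of socks £7.32: clothing and footwear, under £200.00 → 1% → £0.07
Winter coat £253.31: clothing and footwear, £200.00 or more → 8% → £20.26
Dress shirt £89.73: clothing and footwear, under £200.00 → 1% → £0.90
Leather boots £101.63: clothing and footwear, under £200.00 → 1% → £1.02
Total tax = £0.63 + £0.77 + £0.59 + £1.18 + £0.07 + £20.26 + £0.90 + £1.02 = £25.42

£25.42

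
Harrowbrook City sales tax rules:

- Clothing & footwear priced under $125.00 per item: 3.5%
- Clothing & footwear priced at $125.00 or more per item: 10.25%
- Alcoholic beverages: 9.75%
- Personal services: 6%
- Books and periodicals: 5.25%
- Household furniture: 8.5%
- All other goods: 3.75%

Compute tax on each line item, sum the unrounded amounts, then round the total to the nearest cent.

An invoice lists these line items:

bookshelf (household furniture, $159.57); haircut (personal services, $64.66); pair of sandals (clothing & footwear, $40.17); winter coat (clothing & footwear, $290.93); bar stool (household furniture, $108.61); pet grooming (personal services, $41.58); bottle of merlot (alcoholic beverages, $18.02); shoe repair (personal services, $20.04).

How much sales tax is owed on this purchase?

Bookshelf $159.57: household furniture → 8.5% → $13.56345
Haircut $64.66: personal services → 6% → $3.8796
Pair of sandals $40.17: clothing & footwear, under $125.00 → 3.5% → $1.40595
Winter coat $290.93: clothing & footwear, $125.00 or more → 10.25% → $29.820325
Bar stool $108.61: household furniture → 8.5% → $9.23185
Pet grooming $41.58: personal services → 6% → $2.4948
Bottle of merlot $18.02: alcoholic beverages → 9.75% → $1.75695
Shoe repair $20.04: personal services → 6% → $1.2024
Unrounded tax sum = $63.355325 → $63.36

$63.36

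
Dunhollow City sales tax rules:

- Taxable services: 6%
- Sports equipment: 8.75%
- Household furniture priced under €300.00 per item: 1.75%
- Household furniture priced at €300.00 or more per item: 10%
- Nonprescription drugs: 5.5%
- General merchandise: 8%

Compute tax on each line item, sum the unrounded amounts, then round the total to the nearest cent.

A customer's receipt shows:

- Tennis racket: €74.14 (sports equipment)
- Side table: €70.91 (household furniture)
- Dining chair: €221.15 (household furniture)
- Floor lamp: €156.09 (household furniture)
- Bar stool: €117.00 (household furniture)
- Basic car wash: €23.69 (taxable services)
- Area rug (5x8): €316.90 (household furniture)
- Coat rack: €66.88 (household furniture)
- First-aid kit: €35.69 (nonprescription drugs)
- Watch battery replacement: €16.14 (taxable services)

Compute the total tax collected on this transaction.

Tennis racket €74.14: sports equipment → 8.75% → €6.48725
Side table €70.91: household furniture, under €300.00 → 1.75% → €1.240925
Dining chair €221.15: household furniture, under €300.00 → 1.75% → €3.870125
Floor lamp €156.09: household furniture, under €300.00 → 1.75% → €2.731575
Bar stool €117.00: household furniture, under €300.00 → 1.75% → €2.0475
Basic car wash €23.69: taxable services → 6% → €1.4214
Area rug (5x8) €316.90: household furniture, €300.00 or more → 10% → €31.69
Coat rack €66.88: household furniture, under €300.00 → 1.75% → €1.1704
First-aid kit €35.69: nonprescription drugs → 5.5% → €1.96295
Watch battery replacement €16.14: taxable services → 6% → €0.9684
Unrounded tax sum = €53.590525 → €53.59

€53.59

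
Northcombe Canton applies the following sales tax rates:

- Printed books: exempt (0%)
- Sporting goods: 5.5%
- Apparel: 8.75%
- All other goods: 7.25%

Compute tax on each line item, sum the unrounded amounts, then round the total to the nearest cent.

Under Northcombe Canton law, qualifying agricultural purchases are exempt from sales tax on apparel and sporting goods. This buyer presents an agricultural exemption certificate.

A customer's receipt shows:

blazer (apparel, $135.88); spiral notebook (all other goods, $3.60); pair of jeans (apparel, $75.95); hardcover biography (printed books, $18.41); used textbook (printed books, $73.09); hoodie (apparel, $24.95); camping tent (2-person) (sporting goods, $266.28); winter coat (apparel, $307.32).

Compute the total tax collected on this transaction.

$0.26

Blazer $135.88: apparel, buyer-exempt → 0% → $0.00
Spiral notebook $3.60: all other goods → 7.25% → $0.261
Pair of jeans $75.95: apparel, buyer-exempt → 0% → $0.00
Hardcover biography $18.41: printed books → 0% → $0.00
Used textbook $73.09: printed books → 0% → $0.00
Hoodie $24.95: apparel, buyer-exempt → 0% → $0.00
Camping tent (2-person) $266.28: sporting goods, buyer-exempt → 0% → $0.00
Winter coat $307.32: apparel, buyer-exempt → 0% → $0.00
Unrounded tax sum = $0.261 → $0.26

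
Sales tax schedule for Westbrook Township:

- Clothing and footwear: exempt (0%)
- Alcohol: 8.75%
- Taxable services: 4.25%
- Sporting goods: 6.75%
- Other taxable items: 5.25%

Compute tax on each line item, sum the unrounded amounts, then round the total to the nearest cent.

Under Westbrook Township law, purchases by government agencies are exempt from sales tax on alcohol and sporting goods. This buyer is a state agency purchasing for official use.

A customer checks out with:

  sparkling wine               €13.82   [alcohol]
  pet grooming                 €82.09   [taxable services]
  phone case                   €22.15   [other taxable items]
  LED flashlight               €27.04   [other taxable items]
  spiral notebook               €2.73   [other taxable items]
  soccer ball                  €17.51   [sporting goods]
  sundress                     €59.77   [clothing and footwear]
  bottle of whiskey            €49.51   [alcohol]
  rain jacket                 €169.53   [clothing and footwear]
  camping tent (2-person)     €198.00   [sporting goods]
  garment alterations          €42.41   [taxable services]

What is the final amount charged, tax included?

€692.58

Sparkling wine €13.82: alcohol, buyer-exempt → 0% → €0.00
Pet grooming €82.09: taxable services → 4.25% → €3.488825
Phone case €22.15: other taxable items → 5.25% → €1.162875
LED flashlight €27.04: other taxable items → 5.25% → €1.4196
Spiral notebook €2.73: other taxable items → 5.25% → €0.143325
Soccer ball €17.51: sporting goods, buyer-exempt → 0% → €0.00
Sundress €59.77: clothing and footwear → 0% → €0.00
Bottle of whiskey €49.51: alcohol, buyer-exempt → 0% → €0.00
Rain jacket €169.53: clothing and footwear → 0% → €0.00
Camping tent (2-person) €198.00: sporting goods, buyer-exempt → 0% → €0.00
Garment alterations €42.41: taxable services → 4.25% → €1.802425
Subtotal = €684.56; unrounded tax = €8.01705 → €8.02; total due = €692.58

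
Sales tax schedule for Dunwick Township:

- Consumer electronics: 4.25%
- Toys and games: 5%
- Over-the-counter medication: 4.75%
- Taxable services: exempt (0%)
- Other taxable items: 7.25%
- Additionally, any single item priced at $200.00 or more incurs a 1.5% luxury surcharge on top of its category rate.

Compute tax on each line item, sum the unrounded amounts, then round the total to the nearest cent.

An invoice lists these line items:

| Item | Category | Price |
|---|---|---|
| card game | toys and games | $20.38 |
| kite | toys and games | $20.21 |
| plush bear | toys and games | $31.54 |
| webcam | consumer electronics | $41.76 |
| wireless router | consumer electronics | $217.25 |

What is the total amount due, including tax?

$349.01

Card game $20.38: toys and games → 5% → $1.019
Kite $20.21: toys and games → 5% → $1.0105
Plush bear $31.54: toys and games → 5% → $1.577
Webcam $41.76: consumer electronics → 4.25% → $1.7748
Wireless router $217.25: consumer electronics → 4.25% + 1.5% surcharge = 5.75% → $12.491875
Subtotal = $331.14; unrounded tax = $17.873175 → $17.87; total due = $349.01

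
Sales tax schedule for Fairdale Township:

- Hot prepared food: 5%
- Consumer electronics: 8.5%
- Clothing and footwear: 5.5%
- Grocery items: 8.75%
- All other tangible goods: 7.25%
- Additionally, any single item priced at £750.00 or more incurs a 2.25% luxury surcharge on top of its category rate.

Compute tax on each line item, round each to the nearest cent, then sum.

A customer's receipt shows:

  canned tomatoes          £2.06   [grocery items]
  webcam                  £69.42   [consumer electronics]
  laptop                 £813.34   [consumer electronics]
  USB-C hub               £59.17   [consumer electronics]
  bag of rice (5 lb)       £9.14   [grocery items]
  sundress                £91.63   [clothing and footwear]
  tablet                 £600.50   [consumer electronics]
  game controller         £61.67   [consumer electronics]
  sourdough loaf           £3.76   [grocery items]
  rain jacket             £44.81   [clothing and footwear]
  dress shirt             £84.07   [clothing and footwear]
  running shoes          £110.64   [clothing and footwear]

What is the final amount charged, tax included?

£2124.37

Canned tomatoes £2.06: grocery items → 8.75% → £0.18
Webcam £69.42: consumer electronics → 8.5% → £5.90
Laptop £813.34: consumer electronics → 8.5% + 2.25% surcharge = 10.75% → £87.43
USB-C hub £59.17: consumer electronics → 8.5% → £5.03
Bag of rice (5 lb) £9.14: grocery items → 8.75% → £0.80
Sundress £91.63: clothing and footwear → 5.5% → £5.04
Tablet £600.50: consumer electronics → 8.5% → £51.04
Game controller £61.67: consumer electronics → 8.5% → £5.24
Sourdough loaf £3.76: grocery items → 8.75% → £0.33
Rain jacket £44.81: clothing and footwear → 5.5% → £2.46
Dress shirt £84.07: clothing and footwear → 5.5% → £4.62
Running shoes £110.64: clothing and footwear → 5.5% → £6.09
Subtotal = £1950.21; tax = £174.16; total due = £2124.37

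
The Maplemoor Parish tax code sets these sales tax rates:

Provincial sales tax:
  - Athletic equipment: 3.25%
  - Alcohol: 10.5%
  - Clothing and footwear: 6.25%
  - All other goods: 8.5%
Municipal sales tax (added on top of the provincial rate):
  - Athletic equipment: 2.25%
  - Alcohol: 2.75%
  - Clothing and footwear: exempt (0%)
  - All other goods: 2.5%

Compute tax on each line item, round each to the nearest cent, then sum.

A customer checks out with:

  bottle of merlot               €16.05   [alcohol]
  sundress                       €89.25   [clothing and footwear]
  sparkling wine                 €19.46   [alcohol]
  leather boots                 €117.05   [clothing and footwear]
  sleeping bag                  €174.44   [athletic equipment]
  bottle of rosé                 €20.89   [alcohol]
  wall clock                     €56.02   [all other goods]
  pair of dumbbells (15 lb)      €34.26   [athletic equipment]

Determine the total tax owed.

Bottle of merlot €16.05: alcohol → 10.5% + 2.75% municipal = 13.25% → €2.13
Sundress €89.25: clothing and footwear → 6.25% + 0% municipal = 6.25% → €5.58
Sparkling wine €19.46: alcohol → 10.5% + 2.75% municipal = 13.25% → €2.58
Leather boots €117.05: clothing and footwear → 6.25% + 0% municipal = 6.25% → €7.32
Sleeping bag €174.44: athletic equipment → 3.25% + 2.25% municipal = 5.5% → €9.59
Bottle of rosé €20.89: alcohol → 10.5% + 2.75% municipal = 13.25% → €2.77
Wall clock €56.02: all other goods → 8.5% + 2.5% municipal = 11% → €6.16
Pair of dumbbells (15 lb) €34.26: athletic equipment → 3.25% + 2.25% municipal = 5.5% → €1.88
Total tax = €2.13 + €5.58 + €2.58 + €7.32 + €9.59 + €2.77 + €6.16 + €1.88 = €38.01

€38.01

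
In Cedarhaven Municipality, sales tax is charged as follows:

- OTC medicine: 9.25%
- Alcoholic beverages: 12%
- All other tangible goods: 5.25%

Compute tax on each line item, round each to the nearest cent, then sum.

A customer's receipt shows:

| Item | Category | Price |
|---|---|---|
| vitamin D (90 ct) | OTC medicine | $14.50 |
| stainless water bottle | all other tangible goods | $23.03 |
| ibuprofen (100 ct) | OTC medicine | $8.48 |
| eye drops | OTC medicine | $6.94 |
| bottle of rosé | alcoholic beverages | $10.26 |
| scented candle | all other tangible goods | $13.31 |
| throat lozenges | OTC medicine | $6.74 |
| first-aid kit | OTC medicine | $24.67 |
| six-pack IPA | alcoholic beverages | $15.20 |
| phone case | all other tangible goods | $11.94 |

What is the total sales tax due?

Vitamin D (90 ct) $14.50: OTC medicine → 9.25% → $1.34
Stainless water bottle $23.03: all other tangible goods → 5.25% → $1.21
Ibuprofen (100 ct) $8.48: OTC medicine → 9.25% → $0.78
Eye drops $6.94: OTC medicine → 9.25% → $0.64
Bottle of rosé $10.26: alcoholic beverages → 12% → $1.23
Scented candle $13.31: all other tangible goods → 5.25% → $0.70
Throat lozenges $6.74: OTC medicine → 9.25% → $0.62
First-aid kit $24.67: OTC medicine → 9.25% → $2.28
Six-pack IPA $15.20: alcoholic beverages → 12% → $1.82
Phone case $11.94: all other tangible goods → 5.25% → $0.63
Total tax = $1.34 + $1.21 + $0.78 + $0.64 + $1.23 + $0.70 + $0.62 + $2.28 + $1.82 + $0.63 = $11.25

$11.25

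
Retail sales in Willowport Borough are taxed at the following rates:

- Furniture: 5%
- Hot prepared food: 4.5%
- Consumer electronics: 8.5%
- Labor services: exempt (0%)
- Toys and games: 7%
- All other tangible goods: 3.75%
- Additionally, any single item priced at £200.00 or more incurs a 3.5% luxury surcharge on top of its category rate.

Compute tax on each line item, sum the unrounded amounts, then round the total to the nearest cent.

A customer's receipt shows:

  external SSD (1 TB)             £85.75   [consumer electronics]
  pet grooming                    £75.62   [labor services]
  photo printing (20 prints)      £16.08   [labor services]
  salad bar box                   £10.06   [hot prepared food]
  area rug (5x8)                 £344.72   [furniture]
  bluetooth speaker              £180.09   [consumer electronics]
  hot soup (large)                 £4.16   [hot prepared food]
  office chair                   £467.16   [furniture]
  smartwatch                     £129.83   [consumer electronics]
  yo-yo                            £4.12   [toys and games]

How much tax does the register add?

External SSD (1 TB) £85.75: consumer electronics → 8.5% → £7.28875
Pet grooming £75.62: labor services → 0% → £0.00
Photo printing (20 prints) £16.08: labor services → 0% → £0.00
Salad bar box £10.06: hot prepared food → 4.5% → £0.4527
Area rug (5x8) £344.72: furniture → 5% + 3.5% surcharge = 8.5% → £29.3012
Bluetooth speaker £180.09: consumer electronics → 8.5% → £15.30765
Hot soup (large) £4.16: hot prepared food → 4.5% → £0.1872
Office chair £467.16: furniture → 5% + 3.5% surcharge = 8.5% → £39.7086
Smartwatch £129.83: consumer electronics → 8.5% → £11.03555
Yo-yo £4.12: toys and games → 7% → £0.2884
Unrounded tax sum = £103.57005 → £103.57

£103.57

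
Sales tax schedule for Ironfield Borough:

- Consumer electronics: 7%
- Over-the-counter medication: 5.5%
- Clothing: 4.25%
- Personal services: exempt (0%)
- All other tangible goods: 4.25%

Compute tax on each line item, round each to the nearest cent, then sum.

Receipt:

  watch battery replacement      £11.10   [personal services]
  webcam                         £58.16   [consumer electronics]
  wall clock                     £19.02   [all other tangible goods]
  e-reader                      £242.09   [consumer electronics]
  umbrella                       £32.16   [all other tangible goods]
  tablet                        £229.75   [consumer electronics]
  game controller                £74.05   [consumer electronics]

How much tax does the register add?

Watch battery replacement £11.10: personal services → 0% → £0.00
Webcam £58.16: consumer electronics → 7% → £4.07
Wall clock £19.02: all other tangible goods → 4.25% → £0.81
E-reader £242.09: consumer electronics → 7% → £16.95
Umbrella £32.16: all other tangible goods → 4.25% → £1.37
Tablet £229.75: consumer electronics → 7% → £16.08
Game controller £74.05: consumer electronics → 7% → £5.18
Total tax = £4.07 + £0.81 + £16.95 + £1.37 + £16.08 + £5.18 = £44.46

£44.46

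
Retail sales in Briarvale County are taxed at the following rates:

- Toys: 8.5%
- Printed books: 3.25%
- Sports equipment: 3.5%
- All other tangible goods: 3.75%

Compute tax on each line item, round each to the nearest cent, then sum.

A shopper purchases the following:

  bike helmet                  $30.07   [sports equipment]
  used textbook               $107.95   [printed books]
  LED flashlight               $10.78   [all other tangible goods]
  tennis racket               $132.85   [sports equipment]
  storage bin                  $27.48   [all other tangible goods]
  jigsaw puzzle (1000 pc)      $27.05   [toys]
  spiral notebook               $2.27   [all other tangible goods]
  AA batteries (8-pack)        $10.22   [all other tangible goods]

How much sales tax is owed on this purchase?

$13.41

Bike helmet $30.07: sports equipment → 3.5% → $1.05
Used textbook $107.95: printed books → 3.25% → $3.51
LED flashlight $10.78: all other tangible goods → 3.75% → $0.40
Tennis racket $132.85: sports equipment → 3.5% → $4.65
Storage bin $27.48: all other tangible goods → 3.75% → $1.03
Jigsaw puzzle (1000 pc) $27.05: toys → 8.5% → $2.30
Spiral notebook $2.27: all other tangible goods → 3.75% → $0.09
AA batteries (8-pack) $10.22: all other tangible goods → 3.75% → $0.38
Total tax = $1.05 + $3.51 + $0.40 + $4.65 + $1.03 + $2.30 + $0.09 + $0.38 = $13.41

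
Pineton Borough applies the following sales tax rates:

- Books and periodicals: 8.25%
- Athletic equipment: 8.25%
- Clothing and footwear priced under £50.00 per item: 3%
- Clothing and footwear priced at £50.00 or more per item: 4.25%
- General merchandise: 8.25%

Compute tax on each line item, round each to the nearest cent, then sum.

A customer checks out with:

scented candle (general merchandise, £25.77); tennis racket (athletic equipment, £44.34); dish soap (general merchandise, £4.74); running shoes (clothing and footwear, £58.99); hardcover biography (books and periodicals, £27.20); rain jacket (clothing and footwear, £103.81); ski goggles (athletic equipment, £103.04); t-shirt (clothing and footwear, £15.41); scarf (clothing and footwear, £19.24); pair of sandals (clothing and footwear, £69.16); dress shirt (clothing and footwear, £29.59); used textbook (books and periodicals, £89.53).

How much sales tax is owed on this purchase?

Scented candle £25.77: general merchandise → 8.25% → £2.13
Tennis racket £44.34: athletic equipment → 8.25% → £3.66
Dish soap £4.74: general merchandise → 8.25% → £0.39
Running shoes £58.99: clothing and footwear, £50.00 or more → 4.25% → £2.51
Hardcover biography £27.20: books and periodicals → 8.25% → £2.24
Rain jacket £103.81: clothing and footwear, £50.00 or more → 4.25% → £4.41
Ski goggles £103.04: athletic equipment → 8.25% → £8.50
T-shirt £15.41: clothing and footwear, under £50.00 → 3% → £0.46
Scarf £19.24: clothing and footwear, under £50.00 → 3% → £0.58
Pair of sandals £69.16: clothing and footwear, £50.00 or more → 4.25% → £2.94
Dress shirt £29.59: clothing and footwear, under £50.00 → 3% → £0.89
Used textbook £89.53: books and periodicals → 8.25% → £7.39
Total tax = £2.13 + £3.66 + £0.39 + £2.51 + £2.24 + £4.41 + £8.50 + £0.46 + £0.58 + £2.94 + £0.89 + £7.39 = £36.10

£36.10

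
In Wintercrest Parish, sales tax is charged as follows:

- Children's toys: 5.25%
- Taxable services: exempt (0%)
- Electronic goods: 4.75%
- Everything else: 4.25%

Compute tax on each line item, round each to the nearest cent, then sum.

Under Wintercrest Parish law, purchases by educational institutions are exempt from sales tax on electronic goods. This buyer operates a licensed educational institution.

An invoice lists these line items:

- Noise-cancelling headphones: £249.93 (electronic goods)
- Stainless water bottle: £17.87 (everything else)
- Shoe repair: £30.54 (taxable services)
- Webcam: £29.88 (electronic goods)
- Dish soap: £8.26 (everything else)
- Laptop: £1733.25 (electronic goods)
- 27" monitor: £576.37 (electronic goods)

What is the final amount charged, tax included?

Noise-cancelling headphones £249.93: electronic goods, buyer-exempt → 0% → £0.00
Stainless water bottle £17.87: everything else → 4.25% → £0.76
Shoe repair £30.54: taxable services → 0% → £0.00
Webcam £29.88: electronic goods, buyer-exempt → 0% → £0.00
Dish soap £8.26: everything else → 4.25% → £0.35
Laptop £1733.25: electronic goods, buyer-exempt → 0% → £0.00
27" monitor £576.37: electronic goods, buyer-exempt → 0% → £0.00
Subtotal = £2646.10; tax = £1.11; total due = £2647.21

£2647.21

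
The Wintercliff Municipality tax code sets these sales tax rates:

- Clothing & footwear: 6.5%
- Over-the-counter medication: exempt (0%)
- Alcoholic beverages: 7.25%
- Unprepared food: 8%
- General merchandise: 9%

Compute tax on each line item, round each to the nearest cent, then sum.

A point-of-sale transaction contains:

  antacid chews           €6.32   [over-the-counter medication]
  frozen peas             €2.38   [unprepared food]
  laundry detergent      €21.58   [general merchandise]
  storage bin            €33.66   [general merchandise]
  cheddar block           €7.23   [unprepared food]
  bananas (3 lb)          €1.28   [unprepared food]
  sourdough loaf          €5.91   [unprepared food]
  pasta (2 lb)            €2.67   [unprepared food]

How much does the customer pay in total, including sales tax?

Antacid chews €6.32: over-the-counter medication → 0% → €0.00
Frozen peas €2.38: unprepared food → 8% → €0.19
Laundry detergent €21.58: general merchandise → 9% → €1.94
Storage bin €33.66: general merchandise → 9% → €3.03
Cheddar block €7.23: unprepared food → 8% → €0.58
Bananas (3 lb) €1.28: unprepared food → 8% → €0.10
Sourdough loaf €5.91: unprepared food → 8% → €0.47
Pasta (2 lb) €2.67: unprepared food → 8% → €0.21
Subtotal = €81.03; tax = €6.52; total due = €87.55

€87.55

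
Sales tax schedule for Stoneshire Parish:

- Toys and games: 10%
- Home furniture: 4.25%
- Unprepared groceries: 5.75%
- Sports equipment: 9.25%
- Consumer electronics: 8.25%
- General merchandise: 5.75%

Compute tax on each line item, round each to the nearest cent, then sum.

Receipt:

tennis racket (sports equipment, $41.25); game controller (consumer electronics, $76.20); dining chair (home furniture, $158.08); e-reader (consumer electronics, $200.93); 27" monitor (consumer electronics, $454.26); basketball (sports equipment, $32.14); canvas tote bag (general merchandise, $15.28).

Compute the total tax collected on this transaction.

Tennis racket $41.25: sports equipment → 9.25% → $3.82
Game controller $76.20: consumer electronics → 8.25% → $6.29
Dining chair $158.08: home furniture → 4.25% → $6.72
E-reader $200.93: consumer electronics → 8.25% → $16.58
27" monitor $454.26: consumer electronics → 8.25% → $37.48
Basketball $32.14: sports equipment → 9.25% → $2.97
Canvas tote bag $15.28: general merchandise → 5.75% → $0.88
Total tax = $3.82 + $6.29 + $6.72 + $16.58 + $37.48 + $2.97 + $0.88 = $74.74

$74.74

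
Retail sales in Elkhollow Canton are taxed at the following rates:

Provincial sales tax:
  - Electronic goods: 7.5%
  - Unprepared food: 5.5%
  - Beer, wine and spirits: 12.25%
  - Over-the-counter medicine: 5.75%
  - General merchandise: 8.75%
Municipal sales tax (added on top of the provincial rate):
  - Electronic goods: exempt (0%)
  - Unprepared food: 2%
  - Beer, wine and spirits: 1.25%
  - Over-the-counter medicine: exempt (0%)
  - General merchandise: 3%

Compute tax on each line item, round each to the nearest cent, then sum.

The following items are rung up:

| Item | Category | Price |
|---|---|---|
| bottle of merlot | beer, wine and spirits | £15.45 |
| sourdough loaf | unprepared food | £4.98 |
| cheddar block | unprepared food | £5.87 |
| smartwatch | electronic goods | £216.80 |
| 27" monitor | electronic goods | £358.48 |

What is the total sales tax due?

Bottle of merlot £15.45: beer, wine and spirits → 12.25% + 1.25% municipal = 13.5% → £2.09
Sourdough loaf £4.98: unprepared food → 5.5% + 2% municipal = 7.5% → £0.37
Cheddar block £5.87: unprepared food → 5.5% + 2% municipal = 7.5% → £0.44
Smartwatch £216.80: electronic goods → 7.5% + 0% municipal = 7.5% → £16.26
27" monitor £358.48: electronic goods → 7.5% + 0% municipal = 7.5% → £26.89
Total tax = £2.09 + £0.37 + £0.44 + £16.26 + £26.89 = £46.05

£46.05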